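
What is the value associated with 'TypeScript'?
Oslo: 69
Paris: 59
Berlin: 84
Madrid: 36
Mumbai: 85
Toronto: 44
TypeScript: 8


Looking up key 'TypeScript'
Value: 8

8


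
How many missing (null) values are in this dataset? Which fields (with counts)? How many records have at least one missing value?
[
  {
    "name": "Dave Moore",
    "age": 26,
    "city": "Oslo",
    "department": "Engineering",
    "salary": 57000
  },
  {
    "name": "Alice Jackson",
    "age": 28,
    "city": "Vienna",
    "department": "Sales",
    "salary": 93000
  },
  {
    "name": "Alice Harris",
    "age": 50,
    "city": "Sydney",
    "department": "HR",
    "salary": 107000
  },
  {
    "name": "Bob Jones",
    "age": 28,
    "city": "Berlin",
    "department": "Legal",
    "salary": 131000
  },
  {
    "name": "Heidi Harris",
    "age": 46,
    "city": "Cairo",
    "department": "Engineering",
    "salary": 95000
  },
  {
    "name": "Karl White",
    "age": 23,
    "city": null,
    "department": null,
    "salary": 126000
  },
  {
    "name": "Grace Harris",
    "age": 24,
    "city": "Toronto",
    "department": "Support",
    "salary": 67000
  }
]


Checking for missing (null) values in 7 records:

  Dave Moore: complete
  Alice Jackson: complete
  Alice Harris: complete
  Bob Jones: complete
  Heidi Harris: complete
  Karl White: city, department
  Grace Harris: complete

Per field:
  name: 0 missing
  age: 0 missing
  city: 1 missing
  department: 1 missing
  salary: 0 missing

Total missing values: 2
Records with any missing: 1

2 missing values (city: 1, department: 1); 1 incomplete records


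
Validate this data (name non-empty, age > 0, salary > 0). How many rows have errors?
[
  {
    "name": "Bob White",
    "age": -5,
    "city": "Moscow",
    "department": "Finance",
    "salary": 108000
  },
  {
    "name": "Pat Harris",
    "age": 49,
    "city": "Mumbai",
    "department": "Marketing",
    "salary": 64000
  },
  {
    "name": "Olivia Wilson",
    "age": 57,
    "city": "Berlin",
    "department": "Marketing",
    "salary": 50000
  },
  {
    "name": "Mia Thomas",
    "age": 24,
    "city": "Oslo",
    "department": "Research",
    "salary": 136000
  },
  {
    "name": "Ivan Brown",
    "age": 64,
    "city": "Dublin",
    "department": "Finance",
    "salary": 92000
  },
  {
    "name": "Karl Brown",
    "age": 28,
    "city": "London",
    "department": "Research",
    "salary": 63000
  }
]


Validating 6 records:
Rules: name non-empty, age > 0, salary > 0

  Row 1 (Bob White): negative age: -5
  Row 2 (Pat Harris): OK
  Row 3 (Olivia Wilson): OK
  Row 4 (Mia Thomas): OK
  Row 5 (Ivan Brown): OK
  Row 6 (Karl Brown): OK

Total errors: 1

1 errors


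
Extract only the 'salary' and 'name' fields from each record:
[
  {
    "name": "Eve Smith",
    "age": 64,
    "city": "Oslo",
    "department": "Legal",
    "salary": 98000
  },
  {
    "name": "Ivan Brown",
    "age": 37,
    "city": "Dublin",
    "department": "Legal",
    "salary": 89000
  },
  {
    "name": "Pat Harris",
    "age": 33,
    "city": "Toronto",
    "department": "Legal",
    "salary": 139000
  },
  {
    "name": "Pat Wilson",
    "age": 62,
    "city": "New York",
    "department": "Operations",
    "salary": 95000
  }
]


Original: 4 records with fields: name, age, city, department, salary
Keep: ['salary', 'name']
Drop: ['age', 'city', 'department']
Result: 4 records, 2 fields each

[
  {
    "salary": 98000,
    "name": "Eve Smith"
  },
  {
    "salary": 89000,
    "name": "Ivan Brown"
  },
  {
    "salary": 139000,
    "name": "Pat Harris"
  },
  {
    "salary": 95000,
    "name": "Pat Wilson"
  }
]


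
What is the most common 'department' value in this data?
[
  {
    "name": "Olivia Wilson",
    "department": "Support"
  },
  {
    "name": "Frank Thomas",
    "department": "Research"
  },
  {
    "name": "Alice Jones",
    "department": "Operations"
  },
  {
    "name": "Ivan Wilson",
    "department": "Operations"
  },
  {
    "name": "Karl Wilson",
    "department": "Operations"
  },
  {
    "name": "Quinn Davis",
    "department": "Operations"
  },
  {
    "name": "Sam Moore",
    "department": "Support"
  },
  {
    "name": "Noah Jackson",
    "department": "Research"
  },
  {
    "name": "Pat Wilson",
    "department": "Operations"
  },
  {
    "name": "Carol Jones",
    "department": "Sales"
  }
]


Counting 'department' values across 10 records:

  Operations: 5 #####
  Support: 2 ##
  Research: 2 ##
  Sales: 1 #

Most common: Operations (5 times)

Operations (5 times)


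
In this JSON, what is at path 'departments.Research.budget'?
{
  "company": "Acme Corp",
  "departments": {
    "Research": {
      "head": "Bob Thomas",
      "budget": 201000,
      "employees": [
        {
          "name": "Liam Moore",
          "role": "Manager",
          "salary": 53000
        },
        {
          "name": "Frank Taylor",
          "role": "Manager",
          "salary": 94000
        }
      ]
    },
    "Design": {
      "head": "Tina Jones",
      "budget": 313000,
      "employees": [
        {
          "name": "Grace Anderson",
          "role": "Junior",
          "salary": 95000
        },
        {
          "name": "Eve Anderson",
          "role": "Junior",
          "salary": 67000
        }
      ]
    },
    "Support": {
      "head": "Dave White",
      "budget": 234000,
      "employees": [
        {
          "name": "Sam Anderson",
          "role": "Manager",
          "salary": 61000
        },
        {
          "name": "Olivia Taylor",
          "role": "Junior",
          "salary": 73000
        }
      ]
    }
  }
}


Path: departments.Research.budget

Navigate:
  -> departments
  -> Research
  -> budget = 201000

201000


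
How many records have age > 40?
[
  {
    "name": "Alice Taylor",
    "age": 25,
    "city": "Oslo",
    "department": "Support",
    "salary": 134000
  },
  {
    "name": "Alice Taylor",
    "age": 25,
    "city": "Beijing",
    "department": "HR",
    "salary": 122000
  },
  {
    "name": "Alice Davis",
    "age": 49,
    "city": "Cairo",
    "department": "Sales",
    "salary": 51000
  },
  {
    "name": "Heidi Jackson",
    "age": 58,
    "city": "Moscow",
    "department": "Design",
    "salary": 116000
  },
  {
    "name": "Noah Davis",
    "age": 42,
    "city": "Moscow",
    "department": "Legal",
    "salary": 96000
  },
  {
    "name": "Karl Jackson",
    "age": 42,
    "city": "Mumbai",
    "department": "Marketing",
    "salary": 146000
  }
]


Data: 6 records
Condition: age > 40

Checking each record:
  Alice Taylor: 25
  Alice Taylor: 25
  Alice Davis: 49 MATCH
  Heidi Jackson: 58 MATCH
  Noah Davis: 42 MATCH
  Karl Jackson: 42 MATCH

Count: 4

4


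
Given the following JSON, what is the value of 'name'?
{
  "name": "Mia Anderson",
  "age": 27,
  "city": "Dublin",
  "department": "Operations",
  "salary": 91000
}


Looking up field 'name'
Value: Mia Anderson

Mia Anderson


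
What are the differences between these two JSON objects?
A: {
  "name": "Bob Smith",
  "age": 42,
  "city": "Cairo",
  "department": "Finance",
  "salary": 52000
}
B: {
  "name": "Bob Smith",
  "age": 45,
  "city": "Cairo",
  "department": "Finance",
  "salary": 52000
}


Comparing each field (in key order):
  name: same
  age: DIFFERENT
  city: same
  department: same
  salary: same
Differences:
  age: 42 -> 45

1 field(s) changed

1 change: age


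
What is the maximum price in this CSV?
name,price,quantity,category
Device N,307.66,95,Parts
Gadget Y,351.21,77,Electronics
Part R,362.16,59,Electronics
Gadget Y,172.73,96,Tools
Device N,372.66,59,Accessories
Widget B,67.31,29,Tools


Computing maximum price:
Values: [307.66, 351.21, 362.16, 172.73, 372.66, 67.31]
Max = 372.66

372.66


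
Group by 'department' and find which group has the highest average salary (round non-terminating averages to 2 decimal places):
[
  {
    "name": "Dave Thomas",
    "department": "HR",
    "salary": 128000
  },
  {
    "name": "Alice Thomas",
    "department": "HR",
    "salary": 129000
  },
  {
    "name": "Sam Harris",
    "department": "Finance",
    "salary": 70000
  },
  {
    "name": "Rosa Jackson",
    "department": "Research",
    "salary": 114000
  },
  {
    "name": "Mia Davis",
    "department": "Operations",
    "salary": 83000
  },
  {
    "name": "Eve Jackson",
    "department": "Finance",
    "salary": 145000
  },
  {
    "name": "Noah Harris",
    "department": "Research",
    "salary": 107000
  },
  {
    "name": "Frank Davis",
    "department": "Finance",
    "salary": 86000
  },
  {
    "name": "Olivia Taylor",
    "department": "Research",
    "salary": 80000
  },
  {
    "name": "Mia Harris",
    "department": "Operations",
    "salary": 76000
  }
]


Group by: department

Groups:
  Finance: 3 people, avg salary = 301000/3 ≈ $100333.33
  HR: 2 people, avg salary = 257000/2 = $128500
  Operations: 2 people, avg salary = 159000/2 = $79500
  Research: 3 people, avg salary = 301000/3 ≈ $100333.33

Highest average salary: HR ($128500)

HR ($128500)


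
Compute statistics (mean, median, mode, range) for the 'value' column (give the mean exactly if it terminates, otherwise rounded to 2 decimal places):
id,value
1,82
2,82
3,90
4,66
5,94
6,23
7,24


Data: [82, 82, 90, 66, 94, 23, 24]
Count: 7
Sum: 461
Mean: 461/7 ≈ 65.86 (rounded to 2 decimal places)
Sorted: [23, 24, 66, 82, 82, 90, 94]
Median: 82.0
Mode: 82 (2 times)
Range: 94 - 23 = 71
Min: 23, Max: 94

mean≈65.86, median=82.0, mode=82, range=71


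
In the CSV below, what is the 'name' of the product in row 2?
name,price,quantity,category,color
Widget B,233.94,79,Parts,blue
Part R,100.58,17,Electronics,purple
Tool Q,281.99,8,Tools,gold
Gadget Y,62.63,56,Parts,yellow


Query: Row 2 ('Part R'), column 'name'
Value: Part R

Part R


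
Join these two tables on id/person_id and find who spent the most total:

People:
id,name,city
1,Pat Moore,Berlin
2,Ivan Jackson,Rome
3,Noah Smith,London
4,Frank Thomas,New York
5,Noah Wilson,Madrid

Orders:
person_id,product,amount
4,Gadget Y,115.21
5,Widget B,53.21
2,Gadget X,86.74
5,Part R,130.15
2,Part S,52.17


Join on: people.id = orders.person_id

Joined rows:
  Frank Thomas (New York) bought Gadget Y for $115.21
  Noah Wilson (Madrid) bought Widget B for $53.21
  Ivan Jackson (Rome) bought Gadget X for $86.74
  Noah Wilson (Madrid) bought Part R for $130.15
  Ivan Jackson (Rome) bought Part S for $52.17

Total per person:
  Noah Wilson: $183.36
  Ivan Jackson: $138.91
  Frank Thomas: $115.21

Top spender: Noah Wilson ($183.36)

Noah Wilson ($183.36)


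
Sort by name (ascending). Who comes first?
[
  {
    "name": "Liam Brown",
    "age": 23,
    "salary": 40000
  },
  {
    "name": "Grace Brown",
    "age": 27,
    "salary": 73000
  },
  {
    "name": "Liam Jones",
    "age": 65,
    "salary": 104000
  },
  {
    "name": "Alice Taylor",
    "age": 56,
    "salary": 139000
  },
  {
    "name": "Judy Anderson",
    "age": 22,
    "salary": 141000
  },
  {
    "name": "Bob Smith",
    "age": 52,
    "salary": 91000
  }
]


Sort by: name (ascending)

Sorted order:
  1. Alice Taylor (name = Alice Taylor)
  2. Bob Smith (name = Bob Smith)
  3. Grace Brown (name = Grace Brown)
  4. Judy Anderson (name = Judy Anderson)
  5. Liam Brown (name = Liam Brown)
  6. Liam Jones (name = Liam Jones)

First: Alice Taylor

Alice Taylor


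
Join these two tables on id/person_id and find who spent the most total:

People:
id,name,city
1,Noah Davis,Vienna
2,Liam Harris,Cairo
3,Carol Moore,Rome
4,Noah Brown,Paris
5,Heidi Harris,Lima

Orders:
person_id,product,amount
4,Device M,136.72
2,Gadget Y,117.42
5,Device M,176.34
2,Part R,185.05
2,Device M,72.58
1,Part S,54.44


Join on: people.id = orders.person_id

Joined rows:
  Noah Brown (Paris) bought Device M for $136.72
  Liam Harris (Cairo) bought Gadget Y for $117.42
  Heidi Harris (Lima) bought Device M for $176.34
  Liam Harris (Cairo) bought Part R for $185.05
  Liam Harris (Cairo) bought Device M for $72.58
  Noah Davis (Vienna) bought Part S for $54.44

Total per person:
  Liam Harris: $375.05
  Heidi Harris: $176.34
  Noah Brown: $136.72
  Noah Davis: $54.44

Top spender: Liam Harris ($375.05)

Liam Harris ($375.05)


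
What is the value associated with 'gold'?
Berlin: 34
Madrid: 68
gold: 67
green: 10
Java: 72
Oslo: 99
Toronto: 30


Looking up key 'gold'
Value: 67

67


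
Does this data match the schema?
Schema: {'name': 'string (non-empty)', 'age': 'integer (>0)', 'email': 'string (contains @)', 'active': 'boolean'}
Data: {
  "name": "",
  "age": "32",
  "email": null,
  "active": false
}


Validating each field against schema:
  name: FAIL ("" is an empty string)
  age: FAIL ("32" is not an integer)
  email: FAIL (null is not a string)
  active: OK (boolean)

Result: INVALID (3 errors: name, age, email)

INVALID (3 errors: name, age, email)


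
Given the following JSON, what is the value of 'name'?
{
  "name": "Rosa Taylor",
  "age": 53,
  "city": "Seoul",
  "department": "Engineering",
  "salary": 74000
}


Looking up field 'name'
Value: Rosa Taylor

Rosa Taylor


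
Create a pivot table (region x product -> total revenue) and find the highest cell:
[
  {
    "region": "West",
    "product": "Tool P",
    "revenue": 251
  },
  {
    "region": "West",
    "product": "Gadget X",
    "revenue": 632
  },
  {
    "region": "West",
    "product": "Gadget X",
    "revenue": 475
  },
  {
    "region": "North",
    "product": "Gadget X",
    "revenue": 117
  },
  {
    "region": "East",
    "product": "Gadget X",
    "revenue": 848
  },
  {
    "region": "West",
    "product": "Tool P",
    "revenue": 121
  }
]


Pivot: region (rows) x product (columns) -> total revenue

     Gadget X      Tool P      
East           848             0  
North          117             0  
West          1107           372  

Highest: West / Gadget X = $1107

West / Gadget X = $1107


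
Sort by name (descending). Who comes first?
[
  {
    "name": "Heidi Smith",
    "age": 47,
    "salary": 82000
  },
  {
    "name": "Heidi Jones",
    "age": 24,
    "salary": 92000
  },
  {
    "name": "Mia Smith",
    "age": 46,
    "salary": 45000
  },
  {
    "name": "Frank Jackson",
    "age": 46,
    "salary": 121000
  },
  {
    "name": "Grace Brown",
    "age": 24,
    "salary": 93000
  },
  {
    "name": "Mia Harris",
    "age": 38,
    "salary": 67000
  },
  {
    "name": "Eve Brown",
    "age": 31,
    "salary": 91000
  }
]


Sort by: name (descending)

Sorted order:
  1. Mia Smith (name = Mia Smith)
  2. Mia Harris (name = Mia Harris)
  3. Heidi Smith (name = Heidi Smith)
  4. Heidi Jones (name = Heidi Jones)
  5. Grace Brown (name = Grace Brown)
  6. Frank Jackson (name = Frank Jackson)
  7. Eve Brown (name = Eve Brown)

First: Mia Smith

Mia Smith


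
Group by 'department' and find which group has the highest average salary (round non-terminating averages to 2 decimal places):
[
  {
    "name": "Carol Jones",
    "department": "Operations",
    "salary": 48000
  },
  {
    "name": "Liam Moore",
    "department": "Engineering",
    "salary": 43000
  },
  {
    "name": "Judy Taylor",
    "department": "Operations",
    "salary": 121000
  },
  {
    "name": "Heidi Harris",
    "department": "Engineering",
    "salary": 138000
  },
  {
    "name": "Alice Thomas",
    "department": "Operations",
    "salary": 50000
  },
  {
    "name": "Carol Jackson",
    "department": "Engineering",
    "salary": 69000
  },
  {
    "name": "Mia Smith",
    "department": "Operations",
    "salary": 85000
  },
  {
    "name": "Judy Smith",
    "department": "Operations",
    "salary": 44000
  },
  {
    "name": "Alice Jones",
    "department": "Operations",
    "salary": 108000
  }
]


Group by: department

Groups:
  Engineering: 3 people, avg salary = 250000/3 ≈ $83333.33
  Operations: 6 people, avg salary = 456000/6 = $76000

Highest average salary: Engineering (≈$83333.33)

Engineering (≈$83333.33)


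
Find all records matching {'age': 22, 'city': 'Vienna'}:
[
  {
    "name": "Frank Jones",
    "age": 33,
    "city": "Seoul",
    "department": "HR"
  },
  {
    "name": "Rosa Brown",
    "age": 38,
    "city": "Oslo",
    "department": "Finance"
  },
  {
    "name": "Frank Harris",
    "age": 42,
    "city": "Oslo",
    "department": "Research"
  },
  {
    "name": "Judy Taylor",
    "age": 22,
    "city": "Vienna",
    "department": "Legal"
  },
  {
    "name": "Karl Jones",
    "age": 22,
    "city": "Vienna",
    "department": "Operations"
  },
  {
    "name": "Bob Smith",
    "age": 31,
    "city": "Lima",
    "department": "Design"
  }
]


Search criteria: {'age': 22, 'city': 'Vienna'}

Checking 6 records:
  Frank Jones: {age: 33, city: Seoul}
  Rosa Brown: {age: 38, city: Oslo}
  Frank Harris: {age: 42, city: Oslo}
  Judy Taylor: {age: 22, city: Vienna} <-- MATCH
  Karl Jones: {age: 22, city: Vienna} <-- MATCH
  Bob Smith: {age: 31, city: Lima}

Matches: ["Judy Taylor", "Karl Jones"]

["Judy Taylor", "Karl Jones"]


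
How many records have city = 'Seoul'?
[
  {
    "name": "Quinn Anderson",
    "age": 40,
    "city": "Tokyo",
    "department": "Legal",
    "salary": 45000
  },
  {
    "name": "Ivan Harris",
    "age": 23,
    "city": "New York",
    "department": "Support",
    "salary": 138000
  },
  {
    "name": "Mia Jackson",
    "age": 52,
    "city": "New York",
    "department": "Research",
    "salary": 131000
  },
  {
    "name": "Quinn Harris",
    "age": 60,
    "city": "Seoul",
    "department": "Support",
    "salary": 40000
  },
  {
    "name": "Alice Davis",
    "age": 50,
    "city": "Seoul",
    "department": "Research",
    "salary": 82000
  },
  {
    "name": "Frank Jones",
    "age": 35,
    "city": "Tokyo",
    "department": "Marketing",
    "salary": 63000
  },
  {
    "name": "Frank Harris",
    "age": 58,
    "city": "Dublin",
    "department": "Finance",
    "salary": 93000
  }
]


Data: 7 records
Condition: city = 'Seoul'

Checking each record:
  Quinn Anderson: Tokyo
  Ivan Harris: New York
  Mia Jackson: New York
  Quinn Harris: Seoul MATCH
  Alice Davis: Seoul MATCH
  Frank Jones: Tokyo
  Frank Harris: Dublin

Count: 2

2


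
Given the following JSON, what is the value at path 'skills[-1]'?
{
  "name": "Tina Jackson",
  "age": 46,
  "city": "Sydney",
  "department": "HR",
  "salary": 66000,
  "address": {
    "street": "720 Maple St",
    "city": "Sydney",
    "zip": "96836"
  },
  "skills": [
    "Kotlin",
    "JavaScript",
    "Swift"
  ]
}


Query: skills[-1]
Path: skills -> last element
Value: Swift

Swift


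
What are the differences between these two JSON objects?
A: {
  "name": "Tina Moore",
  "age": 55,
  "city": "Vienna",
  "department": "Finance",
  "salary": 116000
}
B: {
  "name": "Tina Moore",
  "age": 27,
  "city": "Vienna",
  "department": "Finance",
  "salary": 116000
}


Comparing each field (in key order):
  name: same
  age: DIFFERENT
  city: same
  department: same
  salary: same
Differences:
  age: 55 -> 27

1 field(s) changed

1 change: age


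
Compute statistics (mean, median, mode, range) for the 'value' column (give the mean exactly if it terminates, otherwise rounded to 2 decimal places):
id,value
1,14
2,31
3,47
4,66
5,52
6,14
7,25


Data: [14, 31, 47, 66, 52, 14, 25]
Count: 7
Sum: 249
Mean: 249/7 ≈ 35.57 (rounded to 2 decimal places)
Sorted: [14, 14, 25, 31, 47, 52, 66]
Median: 31.0
Mode: 14 (2 times)
Range: 66 - 14 = 52
Min: 14, Max: 66

mean≈35.57, median=31.0, mode=14, range=52


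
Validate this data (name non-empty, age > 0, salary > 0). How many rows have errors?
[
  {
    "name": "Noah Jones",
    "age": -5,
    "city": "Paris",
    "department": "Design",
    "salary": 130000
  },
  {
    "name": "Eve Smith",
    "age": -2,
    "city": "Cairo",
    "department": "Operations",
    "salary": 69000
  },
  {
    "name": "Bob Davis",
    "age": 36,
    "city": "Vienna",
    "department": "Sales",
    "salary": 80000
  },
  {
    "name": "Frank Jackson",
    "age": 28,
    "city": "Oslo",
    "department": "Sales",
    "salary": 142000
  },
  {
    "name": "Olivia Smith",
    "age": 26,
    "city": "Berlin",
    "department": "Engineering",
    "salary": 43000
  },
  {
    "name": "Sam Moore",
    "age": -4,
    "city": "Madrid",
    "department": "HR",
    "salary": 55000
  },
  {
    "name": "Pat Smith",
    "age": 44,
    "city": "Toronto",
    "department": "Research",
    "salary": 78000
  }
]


Validating 7 records:
Rules: name non-empty, age > 0, salary > 0

  Row 1 (Noah Jones): negative age: -5
  Row 2 (Eve Smith): negative age: -2
  Row 3 (Bob Davis): OK
  Row 4 (Frank Jackson): OK
  Row 5 (Olivia Smith): OK
  Row 6 (Sam Moore): negative age: -4
  Row 7 (Pat Smith): OK

Total errors: 3

3 errors


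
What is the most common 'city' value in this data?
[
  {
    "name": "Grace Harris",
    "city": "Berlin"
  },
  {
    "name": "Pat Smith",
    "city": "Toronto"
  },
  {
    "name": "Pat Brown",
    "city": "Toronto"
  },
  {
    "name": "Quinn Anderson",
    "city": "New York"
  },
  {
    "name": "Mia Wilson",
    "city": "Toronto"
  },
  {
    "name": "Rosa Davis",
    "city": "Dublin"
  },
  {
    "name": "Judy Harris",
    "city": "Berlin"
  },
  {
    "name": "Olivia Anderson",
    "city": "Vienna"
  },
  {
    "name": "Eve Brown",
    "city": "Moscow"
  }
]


Counting 'city' values across 9 records:

  Toronto: 3 ###
  Berlin: 2 ##
  New York: 1 #
  Dublin: 1 #
  Vienna: 1 #
  Moscow: 1 #

Most common: Toronto (3 times)

Toronto (3 times)


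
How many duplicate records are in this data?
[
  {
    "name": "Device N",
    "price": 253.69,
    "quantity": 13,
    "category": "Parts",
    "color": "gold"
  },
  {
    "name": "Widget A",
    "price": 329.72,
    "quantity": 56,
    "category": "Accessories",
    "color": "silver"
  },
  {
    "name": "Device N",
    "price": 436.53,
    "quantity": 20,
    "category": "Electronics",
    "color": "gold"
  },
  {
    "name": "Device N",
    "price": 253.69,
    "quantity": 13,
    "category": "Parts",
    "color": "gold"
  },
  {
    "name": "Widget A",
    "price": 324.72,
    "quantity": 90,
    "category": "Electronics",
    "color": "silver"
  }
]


Checking 5 records for duplicates:

  Row 1: Device N ($253.69, qty 13)
  Row 2: Widget A ($329.72, qty 56)
  Row 3: Device N ($436.53, qty 20)
  Row 4: Device N ($253.69, qty 13) <-- DUPLICATE
  Row 5: Widget A ($324.72, qty 90)

Duplicates found: 1
Unique records: 4

1 duplicates, 4 unique


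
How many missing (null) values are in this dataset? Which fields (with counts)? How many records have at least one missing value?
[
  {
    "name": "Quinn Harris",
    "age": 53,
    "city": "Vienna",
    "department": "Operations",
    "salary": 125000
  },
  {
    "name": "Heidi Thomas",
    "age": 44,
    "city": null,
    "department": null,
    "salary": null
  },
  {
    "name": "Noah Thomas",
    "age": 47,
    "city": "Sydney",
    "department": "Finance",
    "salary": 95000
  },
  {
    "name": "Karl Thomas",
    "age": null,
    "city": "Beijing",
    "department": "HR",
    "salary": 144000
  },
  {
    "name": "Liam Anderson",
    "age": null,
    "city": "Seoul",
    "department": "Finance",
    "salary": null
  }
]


Checking for missing (null) values in 5 records:

  Quinn Harris: complete
  Heidi Thomas: city, department, salary
  Noah Thomas: complete
  Karl Thomas: age
  Liam Anderson: age, salary

Per field:
  name: 0 missing
  age: 2 missing
  city: 1 missing
  department: 1 missing
  salary: 2 missing

Total missing values: 6
Records with any missing: 3

6 missing values (age: 2, city: 1, department: 1, salary: 2); 3 incomplete records


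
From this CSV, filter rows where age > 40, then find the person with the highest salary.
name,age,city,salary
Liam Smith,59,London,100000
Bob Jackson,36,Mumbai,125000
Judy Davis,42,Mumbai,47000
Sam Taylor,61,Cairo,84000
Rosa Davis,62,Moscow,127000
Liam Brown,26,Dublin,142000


Filter: age > 40
Sort by: salary (descending)

Filtered records (4):
  Rosa Davis, age 62, salary $127000
  Liam Smith, age 59, salary $100000
  Sam Taylor, age 61, salary $84000
  Judy Davis, age 42, salary $47000

Highest salary: Rosa Davis ($127000)

Rosa Davis


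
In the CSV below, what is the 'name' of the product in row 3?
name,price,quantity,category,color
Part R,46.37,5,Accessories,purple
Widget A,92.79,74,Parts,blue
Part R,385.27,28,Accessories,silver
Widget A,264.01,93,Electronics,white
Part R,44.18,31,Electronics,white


Query: Row 3 ('Part R'), column 'name'
Value: Part R

Part R


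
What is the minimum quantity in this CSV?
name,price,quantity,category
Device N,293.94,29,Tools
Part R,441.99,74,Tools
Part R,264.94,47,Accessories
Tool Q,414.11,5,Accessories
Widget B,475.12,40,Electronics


Computing minimum quantity:
Values: [29, 74, 47, 5, 40]
Min = 5

5


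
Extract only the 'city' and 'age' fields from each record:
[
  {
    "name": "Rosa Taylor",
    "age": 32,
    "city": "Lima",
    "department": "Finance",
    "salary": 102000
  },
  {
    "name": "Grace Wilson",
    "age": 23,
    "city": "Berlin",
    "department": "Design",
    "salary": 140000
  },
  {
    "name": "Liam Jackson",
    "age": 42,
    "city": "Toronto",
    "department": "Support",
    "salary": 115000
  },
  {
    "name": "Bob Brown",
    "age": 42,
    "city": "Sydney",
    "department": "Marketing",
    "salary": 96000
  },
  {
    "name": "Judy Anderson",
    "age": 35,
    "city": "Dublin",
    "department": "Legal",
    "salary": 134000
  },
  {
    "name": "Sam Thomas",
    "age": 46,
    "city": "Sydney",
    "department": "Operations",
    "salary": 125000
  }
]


Original: 6 records with fields: name, age, city, department, salary
Keep: ['city', 'age']
Drop: ['name', 'department', 'salary']
Result: 6 records, 2 fields each

[
  {
    "city": "Lima",
    "age": 32
  },
  {
    "city": "Berlin",
    "age": 23
  },
  {
    "city": "Toronto",
    "age": 42
  },
  {
    "city": "Sydney",
    "age": 42
  },
  {
    "city": "Dublin",
    "age": 35
  },
  {
    "city": "Sydney",
    "age": 46
  }
]


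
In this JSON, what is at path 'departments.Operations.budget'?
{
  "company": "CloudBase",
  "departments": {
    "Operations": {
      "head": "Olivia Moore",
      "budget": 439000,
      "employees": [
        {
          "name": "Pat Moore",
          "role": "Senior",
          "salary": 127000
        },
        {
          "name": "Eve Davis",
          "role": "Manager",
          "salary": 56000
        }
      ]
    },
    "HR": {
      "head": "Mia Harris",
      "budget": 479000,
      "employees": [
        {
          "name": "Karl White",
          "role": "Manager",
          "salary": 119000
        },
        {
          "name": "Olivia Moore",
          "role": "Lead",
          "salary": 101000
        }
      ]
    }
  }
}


Path: departments.Operations.budget

Navigate:
  -> departments
  -> Operations
  -> budget = 439000

439000


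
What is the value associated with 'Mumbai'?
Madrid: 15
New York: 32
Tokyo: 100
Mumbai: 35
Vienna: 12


Looking up key 'Mumbai'
Value: 35

35


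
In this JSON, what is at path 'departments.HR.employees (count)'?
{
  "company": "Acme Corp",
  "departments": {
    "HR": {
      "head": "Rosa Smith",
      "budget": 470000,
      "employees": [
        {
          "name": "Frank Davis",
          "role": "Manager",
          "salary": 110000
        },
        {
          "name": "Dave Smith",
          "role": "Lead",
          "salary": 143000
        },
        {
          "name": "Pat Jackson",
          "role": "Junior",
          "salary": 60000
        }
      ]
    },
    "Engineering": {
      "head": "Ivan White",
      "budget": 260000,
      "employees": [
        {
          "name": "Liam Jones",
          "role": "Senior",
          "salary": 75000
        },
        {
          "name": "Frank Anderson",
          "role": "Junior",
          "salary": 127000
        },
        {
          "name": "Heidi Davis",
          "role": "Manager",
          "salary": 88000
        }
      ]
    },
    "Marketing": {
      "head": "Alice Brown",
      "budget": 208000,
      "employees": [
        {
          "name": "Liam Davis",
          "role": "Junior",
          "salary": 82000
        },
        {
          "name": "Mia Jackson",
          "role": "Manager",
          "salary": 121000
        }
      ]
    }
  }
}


Path: departments.HR.employees (count)

Navigate:
  -> departments
  -> HR
  -> employees (array, length 3)

3


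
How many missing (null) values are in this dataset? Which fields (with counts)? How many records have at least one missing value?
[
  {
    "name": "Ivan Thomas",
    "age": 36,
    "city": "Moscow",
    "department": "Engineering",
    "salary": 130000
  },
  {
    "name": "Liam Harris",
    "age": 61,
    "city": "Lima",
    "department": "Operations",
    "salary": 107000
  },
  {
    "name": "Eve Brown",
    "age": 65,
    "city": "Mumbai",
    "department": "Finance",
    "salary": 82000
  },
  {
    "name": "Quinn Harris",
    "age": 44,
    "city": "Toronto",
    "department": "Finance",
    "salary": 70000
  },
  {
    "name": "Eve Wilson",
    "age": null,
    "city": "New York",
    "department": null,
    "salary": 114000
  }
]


Checking for missing (null) values in 5 records:

  Ivan Thomas: complete
  Liam Harris: complete
  Eve Brown: complete
  Quinn Harris: complete
  Eve Wilson: age, department

Per field:
  name: 0 missing
  age: 1 missing
  city: 0 missing
  department: 1 missing
  salary: 0 missing

Total missing values: 2
Records with any missing: 1

2 missing values (age: 1, department: 1); 1 incomplete records


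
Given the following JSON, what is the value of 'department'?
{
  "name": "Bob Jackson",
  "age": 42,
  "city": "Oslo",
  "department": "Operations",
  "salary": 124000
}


Looking up field 'department'
Value: Operations

Operations


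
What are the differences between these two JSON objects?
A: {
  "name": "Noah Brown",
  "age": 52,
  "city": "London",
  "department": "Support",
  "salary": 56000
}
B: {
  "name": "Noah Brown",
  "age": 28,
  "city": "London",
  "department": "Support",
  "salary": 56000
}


Comparing each field (in key order):
  name: same
  age: DIFFERENT
  city: same
  department: same
  salary: same
Differences:
  age: 52 -> 28

1 field(s) changed

1 change: age


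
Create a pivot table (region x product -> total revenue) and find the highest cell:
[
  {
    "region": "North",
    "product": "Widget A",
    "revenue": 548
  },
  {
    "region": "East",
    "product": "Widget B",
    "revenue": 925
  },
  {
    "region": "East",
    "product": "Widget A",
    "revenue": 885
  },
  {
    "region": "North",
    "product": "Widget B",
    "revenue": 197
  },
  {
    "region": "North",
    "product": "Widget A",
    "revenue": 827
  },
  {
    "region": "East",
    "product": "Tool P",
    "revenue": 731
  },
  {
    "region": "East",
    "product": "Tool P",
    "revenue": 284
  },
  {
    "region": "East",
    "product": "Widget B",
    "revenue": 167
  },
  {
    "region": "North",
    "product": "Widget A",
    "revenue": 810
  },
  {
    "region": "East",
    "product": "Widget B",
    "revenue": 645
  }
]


Pivot: region (rows) x product (columns) -> total revenue

     Tool P        Widget A      Widget B    
East          1015           885          1737  
North            0          2185           197  

Highest: North / Widget A = $2185

North / Widget A = $2185


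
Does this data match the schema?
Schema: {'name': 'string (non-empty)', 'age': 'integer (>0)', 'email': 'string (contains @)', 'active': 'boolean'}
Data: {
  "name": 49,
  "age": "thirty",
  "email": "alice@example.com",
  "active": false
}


Validating each field against schema:
  name: FAIL (49 is not a string)
  age: FAIL ("thirty" is not an integer)
  email: OK (string with @)
  active: OK (boolean)

Result: INVALID (2 errors: name, age)

INVALID (2 errors: name, age)


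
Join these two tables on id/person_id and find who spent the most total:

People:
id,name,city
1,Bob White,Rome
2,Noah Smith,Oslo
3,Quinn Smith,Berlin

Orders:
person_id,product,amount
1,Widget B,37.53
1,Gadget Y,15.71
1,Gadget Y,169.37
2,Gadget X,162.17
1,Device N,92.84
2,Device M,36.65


Join on: people.id = orders.person_id

Joined rows:
  Bob White (Rome) bought Widget B for $37.53
  Bob White (Rome) bought Gadget Y for $15.71
  Bob White (Rome) bought Gadget Y for $169.37
  Noah Smith (Oslo) bought Gadget X for $162.17
  Bob White (Rome) bought Device N for $92.84
  Noah Smith (Oslo) bought Device M for $36.65

Total per person:
  Bob White: $315.45
  Noah Smith: $198.82

Top spender: Bob White ($315.45)

Bob White ($315.45)


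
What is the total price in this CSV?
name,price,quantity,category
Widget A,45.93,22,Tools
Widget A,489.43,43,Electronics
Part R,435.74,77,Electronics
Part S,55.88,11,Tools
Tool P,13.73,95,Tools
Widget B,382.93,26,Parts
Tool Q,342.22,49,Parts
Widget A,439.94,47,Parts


Computing total price:
Values: [45.93, 489.43, 435.74, 55.88, 13.73, 382.93, 342.22, 439.94]
Sum = 2205.80

2205.80


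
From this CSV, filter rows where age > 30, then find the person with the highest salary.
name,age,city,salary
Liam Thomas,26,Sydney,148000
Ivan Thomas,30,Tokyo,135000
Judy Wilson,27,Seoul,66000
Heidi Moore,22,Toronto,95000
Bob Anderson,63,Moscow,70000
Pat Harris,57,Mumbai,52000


Filter: age > 30
Sort by: salary (descending)

Filtered records (2):
  Bob Anderson, age 63, salary $70000
  Pat Harris, age 57, salary $52000

Highest salary: Bob Anderson ($70000)

Bob Anderson


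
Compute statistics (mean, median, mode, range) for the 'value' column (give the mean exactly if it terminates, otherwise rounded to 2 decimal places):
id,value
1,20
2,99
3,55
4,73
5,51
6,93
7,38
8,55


Data: [20, 99, 55, 73, 51, 93, 38, 55]
Count: 8
Sum: 484
Mean: 484/8 = 60.5
Sorted: [20, 38, 51, 55, 55, 73, 93, 99]
Median: 55.0
Mode: 55 (2 times)
Range: 99 - 20 = 79
Min: 20, Max: 99

mean=60.5, median=55.0, mode=55, range=79


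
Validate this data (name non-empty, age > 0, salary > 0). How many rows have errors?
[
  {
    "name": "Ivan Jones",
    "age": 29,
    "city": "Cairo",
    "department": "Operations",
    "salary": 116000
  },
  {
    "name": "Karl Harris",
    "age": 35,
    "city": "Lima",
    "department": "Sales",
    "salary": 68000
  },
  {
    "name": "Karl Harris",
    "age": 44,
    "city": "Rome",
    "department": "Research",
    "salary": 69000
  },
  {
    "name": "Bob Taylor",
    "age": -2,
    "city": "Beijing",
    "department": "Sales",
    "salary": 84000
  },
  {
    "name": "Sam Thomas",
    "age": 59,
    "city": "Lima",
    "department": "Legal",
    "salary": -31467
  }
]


Validating 5 records:
Rules: name non-empty, age > 0, salary > 0

  Row 1 (Ivan Jones): OK
  Row 2 (Karl Harris): OK
  Row 3 (Karl Harris): OK
  Row 4 (Bob Taylor): negative age: -2
  Row 5 (Sam Thomas): negative salary: -31467

Total errors: 2

2 errors


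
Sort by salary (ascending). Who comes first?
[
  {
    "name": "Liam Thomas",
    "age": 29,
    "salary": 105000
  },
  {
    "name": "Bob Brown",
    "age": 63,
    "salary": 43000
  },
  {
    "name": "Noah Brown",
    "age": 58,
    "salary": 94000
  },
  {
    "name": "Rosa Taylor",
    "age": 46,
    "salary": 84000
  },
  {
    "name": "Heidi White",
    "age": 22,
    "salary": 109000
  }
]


Sort by: salary (ascending)

Sorted order:
  1. Bob Brown (salary = 43000)
  2. Rosa Taylor (salary = 84000)
  3. Noah Brown (salary = 94000)
  4. Liam Thomas (salary = 105000)
  5. Heidi White (salary = 109000)

First: Bob Brown

Bob Brown


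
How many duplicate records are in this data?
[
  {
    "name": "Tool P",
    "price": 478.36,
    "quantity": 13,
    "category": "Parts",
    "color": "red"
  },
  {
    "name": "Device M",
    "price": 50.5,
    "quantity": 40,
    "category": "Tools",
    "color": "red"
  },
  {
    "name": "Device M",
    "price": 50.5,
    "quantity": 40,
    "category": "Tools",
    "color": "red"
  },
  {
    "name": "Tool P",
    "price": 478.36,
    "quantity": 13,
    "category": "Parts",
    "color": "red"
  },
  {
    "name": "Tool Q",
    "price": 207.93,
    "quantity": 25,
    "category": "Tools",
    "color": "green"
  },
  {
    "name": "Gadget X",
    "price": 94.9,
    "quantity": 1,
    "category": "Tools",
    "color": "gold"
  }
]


Checking 6 records for duplicates:

  Row 1: Tool P ($478.36, qty 13)
  Row 2: Device M ($50.5, qty 40)
  Row 3: Device M ($50.5, qty 40) <-- DUPLICATE
  Row 4: Tool P ($478.36, qty 13) <-- DUPLICATE
  Row 5: Tool Q ($207.93, qty 25)
  Row 6: Gadget X ($94.9, qty 1)

Duplicates found: 2
Unique records: 4

2 duplicates, 4 unique


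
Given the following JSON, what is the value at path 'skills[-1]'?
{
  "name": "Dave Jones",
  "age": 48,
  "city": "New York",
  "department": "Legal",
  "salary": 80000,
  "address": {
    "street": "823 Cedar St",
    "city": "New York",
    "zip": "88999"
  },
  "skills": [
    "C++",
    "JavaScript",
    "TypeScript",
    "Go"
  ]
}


Query: skills[-1]
Path: skills -> last element
Value: Go

Go


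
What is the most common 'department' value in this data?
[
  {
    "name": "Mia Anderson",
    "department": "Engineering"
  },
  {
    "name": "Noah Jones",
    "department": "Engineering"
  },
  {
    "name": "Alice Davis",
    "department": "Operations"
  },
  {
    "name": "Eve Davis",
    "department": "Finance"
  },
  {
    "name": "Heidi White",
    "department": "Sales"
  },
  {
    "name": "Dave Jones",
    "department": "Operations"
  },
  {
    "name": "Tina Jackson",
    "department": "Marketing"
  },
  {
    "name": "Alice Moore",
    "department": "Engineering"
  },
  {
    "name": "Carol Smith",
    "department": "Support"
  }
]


Counting 'department' values across 9 records:

  Engineering: 3 ###
  Operations: 2 ##
  Finance: 1 #
  Sales: 1 #
  Marketing: 1 #
  Support: 1 #

Most common: Engineering (3 times)

Engineering (3 times)


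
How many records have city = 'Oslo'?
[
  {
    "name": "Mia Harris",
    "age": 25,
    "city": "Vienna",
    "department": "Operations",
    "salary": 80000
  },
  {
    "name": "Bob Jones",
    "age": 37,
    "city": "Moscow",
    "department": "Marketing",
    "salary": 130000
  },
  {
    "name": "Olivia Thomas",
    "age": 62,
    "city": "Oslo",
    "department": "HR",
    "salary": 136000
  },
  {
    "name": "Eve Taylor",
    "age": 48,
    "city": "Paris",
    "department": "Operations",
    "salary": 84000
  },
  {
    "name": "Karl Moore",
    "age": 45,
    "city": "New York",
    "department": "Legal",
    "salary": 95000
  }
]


Data: 5 records
Condition: city = 'Oslo'

Checking each record:
  Mia Harris: Vienna
  Bob Jones: Moscow
  Olivia Thomas: Oslo MATCH
  Eve Taylor: Paris
  Karl Moore: New York

Count: 1

1


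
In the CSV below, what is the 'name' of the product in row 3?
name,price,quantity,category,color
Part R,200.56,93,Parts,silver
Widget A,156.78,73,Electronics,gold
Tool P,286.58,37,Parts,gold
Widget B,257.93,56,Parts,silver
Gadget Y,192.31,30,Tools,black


Query: Row 3 ('Tool P'), column 'name'
Value: Tool P

Tool P


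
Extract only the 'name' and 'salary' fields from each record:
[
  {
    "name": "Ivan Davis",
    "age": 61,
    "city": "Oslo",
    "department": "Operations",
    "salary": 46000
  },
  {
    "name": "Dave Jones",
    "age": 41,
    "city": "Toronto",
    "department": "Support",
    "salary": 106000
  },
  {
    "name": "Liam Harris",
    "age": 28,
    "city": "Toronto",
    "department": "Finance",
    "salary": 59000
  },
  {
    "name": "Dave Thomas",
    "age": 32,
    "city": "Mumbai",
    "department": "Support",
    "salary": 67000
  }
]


Original: 4 records with fields: name, age, city, department, salary
Keep: ['name', 'salary']
Drop: ['age', 'city', 'department']
Result: 4 records, 2 fields each

[
  {
    "name": "Ivan Davis",
    "salary": 46000
  },
  {
    "name": "Dave Jones",
    "salary": 106000
  },
  {
    "name": "Liam Harris",
    "salary": 59000
  },
  {
    "name": "Dave Thomas",
    "salary": 67000
  }
]


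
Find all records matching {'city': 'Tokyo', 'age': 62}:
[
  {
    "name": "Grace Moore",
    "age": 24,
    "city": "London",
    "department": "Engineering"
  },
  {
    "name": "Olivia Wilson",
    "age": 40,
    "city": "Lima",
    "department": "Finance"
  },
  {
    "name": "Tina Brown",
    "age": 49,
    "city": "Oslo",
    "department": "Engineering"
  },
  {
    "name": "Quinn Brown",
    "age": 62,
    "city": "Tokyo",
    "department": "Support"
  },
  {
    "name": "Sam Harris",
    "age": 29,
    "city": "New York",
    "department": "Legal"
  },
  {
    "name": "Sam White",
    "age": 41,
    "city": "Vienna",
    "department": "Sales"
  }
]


Search criteria: {'city': 'Tokyo', 'age': 62}

Checking 6 records:
  Grace Moore: {city: London, age: 24}
  Olivia Wilson: {city: Lima, age: 40}
  Tina Brown: {city: Oslo, age: 49}
  Quinn Brown: {city: Tokyo, age: 62} <-- MATCH
  Sam Harris: {city: New York, age: 29}
  Sam White: {city: Vienna, age: 41}

Matches: ["Quinn Brown"]

["Quinn Brown"]
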